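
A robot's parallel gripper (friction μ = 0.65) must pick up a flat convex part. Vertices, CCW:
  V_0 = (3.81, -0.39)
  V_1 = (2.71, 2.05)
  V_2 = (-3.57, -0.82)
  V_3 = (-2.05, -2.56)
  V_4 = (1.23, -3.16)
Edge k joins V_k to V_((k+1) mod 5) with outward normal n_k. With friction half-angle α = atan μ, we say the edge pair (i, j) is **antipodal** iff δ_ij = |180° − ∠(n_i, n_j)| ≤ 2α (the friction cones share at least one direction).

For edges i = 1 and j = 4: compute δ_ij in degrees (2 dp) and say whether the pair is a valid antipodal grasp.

δ = 22.47°, valid

α = atan 0.65 = 33.02°;  2α = 66.05°
edge 1: e_1 = (-6.28, -2.87);  n_1 = (-0.4157, +0.9095)
edge 4: e_4 = (+2.58, +2.77);  n_4 = (+0.7318, -0.6816)
∠(n_1, n_4) = 157.53°
δ = |180° − 157.53°| = 22.47°
22.47° ≤ 2α = 66.05°  →  valid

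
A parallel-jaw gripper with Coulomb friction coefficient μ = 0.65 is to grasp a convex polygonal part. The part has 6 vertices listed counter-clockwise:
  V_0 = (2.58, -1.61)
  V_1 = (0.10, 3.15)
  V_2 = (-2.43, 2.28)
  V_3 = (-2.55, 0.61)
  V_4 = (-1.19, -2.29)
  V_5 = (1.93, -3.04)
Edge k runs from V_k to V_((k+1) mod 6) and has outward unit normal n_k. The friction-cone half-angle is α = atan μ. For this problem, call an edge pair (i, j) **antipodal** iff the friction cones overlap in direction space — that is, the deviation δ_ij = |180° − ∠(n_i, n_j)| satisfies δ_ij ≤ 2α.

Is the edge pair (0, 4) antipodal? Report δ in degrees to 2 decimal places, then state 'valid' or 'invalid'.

α = atan 0.65 = 33.02°;  2α = 66.05°
edge 0: e_0 = (-2.48, +4.76);  n_0 = (+0.8869, +0.4621)
edge 4: e_4 = (+3.12, -0.75);  n_4 = (-0.2337, -0.9723)
∠(n_0, n_4) = 131.04°
δ = |180° − 131.04°| = 48.96°
48.96° ≤ 2α = 66.05°  →  valid

δ = 48.96°, valid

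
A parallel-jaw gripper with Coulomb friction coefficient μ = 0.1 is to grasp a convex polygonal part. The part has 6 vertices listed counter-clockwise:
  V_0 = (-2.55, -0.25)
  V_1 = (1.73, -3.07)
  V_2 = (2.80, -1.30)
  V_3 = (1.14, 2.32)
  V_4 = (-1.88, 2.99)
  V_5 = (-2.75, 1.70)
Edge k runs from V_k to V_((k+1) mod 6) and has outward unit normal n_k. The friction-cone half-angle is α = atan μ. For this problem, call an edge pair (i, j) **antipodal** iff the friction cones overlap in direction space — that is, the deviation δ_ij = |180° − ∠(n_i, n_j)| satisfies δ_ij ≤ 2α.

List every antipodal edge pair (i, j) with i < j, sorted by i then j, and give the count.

count = 1; pairs: (1,4)

α = atan 0.1 = 5.71°;  2α = 11.42°
n_0 = (-0.5502, -0.8350)
n_1 = (+0.8558, -0.5173)
n_2 = (+0.9090, +0.4168)
n_3 = (+0.2166, +0.9763)
n_4 = (-0.8291, +0.5591)
n_5 = (-0.9948, -0.1020)
  (0,1): δ = 87.77°  ·
  (0,2): δ = 31.99°  ·
  (0,3): δ = 20.87°  ·
  (0,4): δ = 89.38°  ·
  (0,5): δ = 129.24°  ·
  (1,2): δ = 124.21°  ·
  (1,3): δ = 71.35°  ·
  (1,4): δ = 2.84°  ✓
  (1,5): δ = 37.01°  ·
  (2,3): δ = 127.14°  ·
  (2,4): δ = 58.63°  ·
  (2,5): δ = 18.78°  ·
  (3,4): δ = 111.49°  ·
  (3,5): δ = 71.64°  ·
  (4,5): δ = 140.15°  ·
antipodal pairs: 1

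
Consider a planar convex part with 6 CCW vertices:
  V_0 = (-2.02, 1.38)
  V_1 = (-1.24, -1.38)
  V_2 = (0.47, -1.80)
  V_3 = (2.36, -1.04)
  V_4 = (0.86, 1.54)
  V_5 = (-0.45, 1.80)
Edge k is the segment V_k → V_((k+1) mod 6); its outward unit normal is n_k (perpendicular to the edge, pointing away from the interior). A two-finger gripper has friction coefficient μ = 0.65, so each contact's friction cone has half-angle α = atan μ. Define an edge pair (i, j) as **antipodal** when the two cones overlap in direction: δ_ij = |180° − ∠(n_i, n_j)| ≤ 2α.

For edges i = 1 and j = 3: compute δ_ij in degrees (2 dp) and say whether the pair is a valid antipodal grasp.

α = atan 0.65 = 33.02°;  2α = 66.05°
edge 1: e_1 = (+1.71, -0.42);  n_1 = (-0.2385, -0.9711)
edge 3: e_3 = (-1.50, +2.58);  n_3 = (+0.8645, +0.5026)
∠(n_1, n_3) = 133.97°
δ = |180° − 133.97°| = 46.03°
46.03° ≤ 2α = 66.05°  →  valid

δ = 46.03°, valid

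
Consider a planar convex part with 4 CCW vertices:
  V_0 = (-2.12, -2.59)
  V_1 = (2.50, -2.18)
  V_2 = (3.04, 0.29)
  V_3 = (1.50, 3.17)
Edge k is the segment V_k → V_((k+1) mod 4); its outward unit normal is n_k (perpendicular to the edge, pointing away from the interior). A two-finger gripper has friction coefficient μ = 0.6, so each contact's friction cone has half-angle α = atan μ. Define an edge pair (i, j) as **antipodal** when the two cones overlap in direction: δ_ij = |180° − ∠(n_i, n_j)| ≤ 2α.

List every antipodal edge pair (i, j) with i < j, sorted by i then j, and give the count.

α = atan 0.6 = 30.96°;  2α = 61.93°
n_0 = (+0.0884, -0.9961)
n_1 = (+0.9769, -0.2136)
n_2 = (+0.8818, +0.4715)
n_3 = (-0.8467, +0.5321)
  (0,1): δ = 107.40°  ·
  (0,2): δ = 66.94°  ·
  (0,3): δ = 52.78°  ✓
  (1,2): δ = 139.53°  ·
  (1,3): δ = 19.82°  ✓
  (2,3): δ = 60.28°  ✓
antipodal pairs: 3

count = 3; pairs: (0,3), (1,3), (2,3)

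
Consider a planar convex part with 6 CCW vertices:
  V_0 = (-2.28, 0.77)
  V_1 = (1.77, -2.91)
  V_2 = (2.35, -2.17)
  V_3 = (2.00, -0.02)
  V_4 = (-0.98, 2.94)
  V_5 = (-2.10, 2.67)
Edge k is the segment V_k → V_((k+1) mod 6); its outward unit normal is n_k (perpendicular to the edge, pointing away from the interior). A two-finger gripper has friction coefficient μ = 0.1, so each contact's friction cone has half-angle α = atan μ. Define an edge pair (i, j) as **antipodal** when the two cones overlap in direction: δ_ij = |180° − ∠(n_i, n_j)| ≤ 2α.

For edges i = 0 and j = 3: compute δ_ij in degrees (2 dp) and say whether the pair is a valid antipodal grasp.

δ = 2.55°, valid

α = atan 0.1 = 5.71°;  2α = 11.42°
edge 0: e_0 = (+4.05, -3.68);  n_0 = (-0.6725, -0.7401)
edge 3: e_3 = (-2.98, +2.96);  n_3 = (+0.7047, +0.7095)
∠(n_0, n_3) = 177.45°
δ = |180° − 177.45°| = 2.55°
2.55° ≤ 2α = 11.42°  →  valid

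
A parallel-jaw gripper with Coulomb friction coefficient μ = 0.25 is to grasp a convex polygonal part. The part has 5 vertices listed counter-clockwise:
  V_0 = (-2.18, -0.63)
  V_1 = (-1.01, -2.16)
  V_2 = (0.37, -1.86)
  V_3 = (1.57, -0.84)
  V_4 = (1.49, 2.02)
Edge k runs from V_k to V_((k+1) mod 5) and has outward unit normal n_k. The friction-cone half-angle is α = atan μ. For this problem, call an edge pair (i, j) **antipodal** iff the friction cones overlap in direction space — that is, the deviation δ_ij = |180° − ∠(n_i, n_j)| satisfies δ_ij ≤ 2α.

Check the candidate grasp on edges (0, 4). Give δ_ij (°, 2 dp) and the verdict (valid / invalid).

α = atan 0.25 = 14.04°;  2α = 28.07°
edge 0: e_0 = (+1.17, -1.53);  n_0 = (-0.7944, -0.6075)
edge 4: e_4 = (-3.67, -2.65);  n_4 = (-0.5854, +0.8107)
∠(n_0, n_4) = 91.57°
δ = |180° − 91.57°| = 88.43°
88.43° > 2α = 28.07°  →  invalid

δ = 88.43°, invalid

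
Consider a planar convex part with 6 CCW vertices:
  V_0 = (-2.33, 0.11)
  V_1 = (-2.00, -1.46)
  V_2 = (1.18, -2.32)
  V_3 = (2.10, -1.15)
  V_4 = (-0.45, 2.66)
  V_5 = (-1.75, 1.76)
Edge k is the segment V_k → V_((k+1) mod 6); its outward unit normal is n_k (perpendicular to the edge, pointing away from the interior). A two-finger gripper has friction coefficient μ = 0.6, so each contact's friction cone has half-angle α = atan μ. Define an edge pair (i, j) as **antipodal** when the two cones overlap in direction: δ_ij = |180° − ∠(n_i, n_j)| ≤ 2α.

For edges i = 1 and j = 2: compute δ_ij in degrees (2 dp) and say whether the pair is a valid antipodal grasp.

δ = 113.05°, invalid

α = atan 0.6 = 30.96°;  2α = 61.93°
edge 1: e_1 = (+3.18, -0.86);  n_1 = (-0.2611, -0.9653)
edge 2: e_2 = (+0.92, +1.17);  n_2 = (+0.7861, -0.6181)
∠(n_1, n_2) = 66.95°
δ = |180° − 66.95°| = 113.05°
113.05° > 2α = 61.93°  →  invalid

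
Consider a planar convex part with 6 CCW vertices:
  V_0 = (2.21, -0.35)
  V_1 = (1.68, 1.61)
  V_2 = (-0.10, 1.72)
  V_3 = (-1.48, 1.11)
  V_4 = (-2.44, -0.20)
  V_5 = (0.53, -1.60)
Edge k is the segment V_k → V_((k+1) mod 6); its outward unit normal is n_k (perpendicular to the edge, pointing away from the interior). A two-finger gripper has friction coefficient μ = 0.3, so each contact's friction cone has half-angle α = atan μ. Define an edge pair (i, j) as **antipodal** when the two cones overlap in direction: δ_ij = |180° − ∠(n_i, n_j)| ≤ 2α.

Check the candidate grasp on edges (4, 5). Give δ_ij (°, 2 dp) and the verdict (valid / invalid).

α = atan 0.3 = 16.70°;  2α = 33.40°
edge 4: e_4 = (+2.97, -1.40);  n_4 = (-0.4264, -0.9045)
edge 5: e_5 = (+1.68, +1.25);  n_5 = (+0.5969, -0.8023)
∠(n_4, n_5) = 61.89°
δ = |180° − 61.89°| = 118.11°
118.11° > 2α = 33.40°  →  invalid

δ = 118.11°, invalid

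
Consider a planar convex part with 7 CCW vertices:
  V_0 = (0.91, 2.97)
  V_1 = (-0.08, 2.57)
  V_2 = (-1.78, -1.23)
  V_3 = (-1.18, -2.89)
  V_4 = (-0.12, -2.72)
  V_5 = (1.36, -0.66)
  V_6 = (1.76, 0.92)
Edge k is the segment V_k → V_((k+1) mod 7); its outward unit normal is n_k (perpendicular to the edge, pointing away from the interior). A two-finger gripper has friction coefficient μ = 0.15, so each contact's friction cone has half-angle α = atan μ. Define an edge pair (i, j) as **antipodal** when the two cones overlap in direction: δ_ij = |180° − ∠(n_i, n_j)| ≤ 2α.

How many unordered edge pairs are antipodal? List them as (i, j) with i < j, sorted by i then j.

α = atan 0.15 = 8.53°;  2α = 17.06°
n_0 = (-0.3746, +0.9272)
n_1 = (-0.9128, +0.4084)
n_2 = (-0.9405, -0.3399)
n_3 = (+0.1584, -0.9874)
n_4 = (+0.8121, -0.5835)
n_5 = (+0.9694, -0.2454)
n_6 = (+0.9237, +0.3830)
  (0,1): δ = 136.10°  ·
  (0,2): δ = 92.13°  ·
  (0,3): δ = 12.89°  ✓
  (0,4): δ = 32.30°  ·
  (0,5): δ = 53.79°  ·
  (0,6): δ = 90.52°  ·
  (1,2): δ = 136.03°  ·
  (1,3): δ = 56.79°  ·
  (1,4): δ = 11.59°  ✓
  (1,5): δ = 9.90°  ✓
  (1,6): δ = 46.62°  ·
  (2,3): δ = 100.76°  ·
  (2,4): δ = 55.57°  ·
  (2,5): δ = 34.08°  ·
  (2,6): δ = 2.65°  ✓
  (3,4): δ = 134.81°  ·
  (3,5): δ = 113.32°  ·
  (3,6): δ = 76.59°  ·
  (4,5): δ = 158.51°  ·
  (4,6): δ = 121.78°  ·
  (5,6): δ = 143.27°  ·
antipodal pairs: 4

count = 4; pairs: (0,3), (1,4), (1,5), (2,6)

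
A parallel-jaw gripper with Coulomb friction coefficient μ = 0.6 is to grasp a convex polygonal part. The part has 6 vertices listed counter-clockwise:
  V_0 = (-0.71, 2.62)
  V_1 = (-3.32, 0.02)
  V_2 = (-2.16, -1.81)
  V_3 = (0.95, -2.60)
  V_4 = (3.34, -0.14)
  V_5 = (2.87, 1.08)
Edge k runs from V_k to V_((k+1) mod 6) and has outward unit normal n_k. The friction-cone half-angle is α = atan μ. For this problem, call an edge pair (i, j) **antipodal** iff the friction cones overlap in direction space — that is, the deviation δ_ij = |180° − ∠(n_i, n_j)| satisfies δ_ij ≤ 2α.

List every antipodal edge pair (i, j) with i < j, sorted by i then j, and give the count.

α = atan 0.6 = 30.96°;  2α = 61.93°
n_0 = (-0.7057, +0.7085)
n_1 = (-0.8446, -0.5354)
n_2 = (-0.2462, -0.9692)
n_3 = (+0.7172, -0.6968)
n_4 = (+0.9331, +0.3595)
n_5 = (+0.3952, +0.9186)
  (0,1): δ = 102.52°  ·
  (0,2): δ = 59.14°  ✓
  (0,3): δ = 0.94°  ✓
  (0,4): δ = 66.18°  ·
  (0,5): δ = 111.83°  ·
  (1,2): δ = 136.62°  ·
  (1,3): δ = 76.54°  ·
  (1,4): δ = 11.30°  ✓
  (1,5): δ = 34.35°  ✓
  (2,3): δ = 119.92°  ·
  (2,4): δ = 54.68°  ✓
  (2,5): δ = 9.02°  ✓
  (3,4): δ = 114.76°  ·
  (3,5): δ = 69.10°  ·
  (4,5): δ = 134.34°  ·
antipodal pairs: 6

count = 6; pairs: (0,2), (0,3), (1,4), (1,5), (2,4), (2,5)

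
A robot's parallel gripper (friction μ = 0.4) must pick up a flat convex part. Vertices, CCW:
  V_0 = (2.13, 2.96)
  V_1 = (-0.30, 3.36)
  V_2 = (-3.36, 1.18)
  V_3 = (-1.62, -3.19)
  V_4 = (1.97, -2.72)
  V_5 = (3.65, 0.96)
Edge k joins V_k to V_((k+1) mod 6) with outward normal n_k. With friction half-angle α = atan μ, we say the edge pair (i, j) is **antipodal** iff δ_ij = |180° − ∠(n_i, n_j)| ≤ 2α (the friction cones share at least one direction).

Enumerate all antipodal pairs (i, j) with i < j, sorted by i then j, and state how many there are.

count = 4; pairs: (0,3), (1,3), (1,4), (2,5)

α = atan 0.4 = 21.80°;  2α = 43.60°
n_0 = (+0.1624, +0.9867)
n_1 = (-0.5802, +0.8145)
n_2 = (-0.9291, -0.3699)
n_3 = (+0.1298, -0.9915)
n_4 = (+0.9097, -0.4153)
n_5 = (+0.7962, +0.6051)
  (0,1): δ = 135.19°  ·
  (0,2): δ = 58.94°  ·
  (0,3): δ = 16.81°  ✓
  (0,4): δ = 74.81°  ·
  (0,5): δ = 136.58°  ·
  (1,2): δ = 103.76°  ·
  (1,3): δ = 28.01°  ✓
  (1,4): δ = 30.00°  ✓
  (1,5): δ = 91.77°  ·
  (2,3): δ = 104.25°  ·
  (2,4): δ = 46.25°  ·
  (2,5): δ = 15.52°  ✓
  (3,4): δ = 122.00°  ·
  (3,5): δ = 60.22°  ·
  (4,5): δ = 118.23°  ·
antipodal pairs: 4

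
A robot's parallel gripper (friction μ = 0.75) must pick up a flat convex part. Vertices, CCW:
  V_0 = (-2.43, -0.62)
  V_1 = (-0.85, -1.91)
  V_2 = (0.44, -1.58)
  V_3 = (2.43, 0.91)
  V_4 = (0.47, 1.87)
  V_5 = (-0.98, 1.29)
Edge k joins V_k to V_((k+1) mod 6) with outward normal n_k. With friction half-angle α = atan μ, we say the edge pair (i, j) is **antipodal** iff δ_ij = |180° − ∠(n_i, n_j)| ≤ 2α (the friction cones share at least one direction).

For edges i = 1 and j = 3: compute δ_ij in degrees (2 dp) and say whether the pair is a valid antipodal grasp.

α = atan 0.75 = 36.87°;  2α = 73.74°
edge 1: e_1 = (+1.29, +0.33);  n_1 = (+0.2478, -0.9688)
edge 3: e_3 = (-1.96, +0.96);  n_3 = (+0.4399, +0.8981)
∠(n_1, n_3) = 139.56°
δ = |180° − 139.56°| = 40.44°
40.44° ≤ 2α = 73.74°  →  valid

δ = 40.44°, valid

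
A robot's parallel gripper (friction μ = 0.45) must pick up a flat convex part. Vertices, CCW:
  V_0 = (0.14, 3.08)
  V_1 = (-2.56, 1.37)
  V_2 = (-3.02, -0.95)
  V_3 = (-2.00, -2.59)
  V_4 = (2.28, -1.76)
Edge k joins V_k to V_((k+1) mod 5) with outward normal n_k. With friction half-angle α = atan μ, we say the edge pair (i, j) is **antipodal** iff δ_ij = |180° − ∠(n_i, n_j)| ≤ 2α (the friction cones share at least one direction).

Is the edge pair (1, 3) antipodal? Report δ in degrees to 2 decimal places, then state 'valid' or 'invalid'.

δ = 67.81°, invalid

α = atan 0.45 = 24.23°;  2α = 48.46°
edge 1: e_1 = (-0.46, -2.32);  n_1 = (-0.9809, +0.1945)
edge 3: e_3 = (+4.28, +0.83);  n_3 = (+0.1904, -0.9817)
∠(n_1, n_3) = 112.19°
δ = |180° − 112.19°| = 67.81°
67.81° > 2α = 48.46°  →  invalid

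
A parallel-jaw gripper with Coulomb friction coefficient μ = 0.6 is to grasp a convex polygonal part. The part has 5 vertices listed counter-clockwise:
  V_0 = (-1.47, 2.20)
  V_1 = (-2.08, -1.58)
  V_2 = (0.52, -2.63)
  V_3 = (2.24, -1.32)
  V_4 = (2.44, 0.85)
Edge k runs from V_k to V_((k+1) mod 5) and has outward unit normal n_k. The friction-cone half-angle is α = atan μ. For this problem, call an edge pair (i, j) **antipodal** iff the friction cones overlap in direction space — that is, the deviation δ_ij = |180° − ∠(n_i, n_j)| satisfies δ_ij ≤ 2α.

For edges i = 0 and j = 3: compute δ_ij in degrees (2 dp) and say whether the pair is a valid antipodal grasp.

δ = 3.90°, valid

α = atan 0.6 = 30.96°;  2α = 61.93°
edge 0: e_0 = (-0.61, -3.78);  n_0 = (-0.9872, +0.1593)
edge 3: e_3 = (+0.20, +2.17);  n_3 = (+0.9958, -0.0918)
∠(n_0, n_3) = 176.10°
δ = |180° − 176.10°| = 3.90°
3.90° ≤ 2α = 61.93°  →  valid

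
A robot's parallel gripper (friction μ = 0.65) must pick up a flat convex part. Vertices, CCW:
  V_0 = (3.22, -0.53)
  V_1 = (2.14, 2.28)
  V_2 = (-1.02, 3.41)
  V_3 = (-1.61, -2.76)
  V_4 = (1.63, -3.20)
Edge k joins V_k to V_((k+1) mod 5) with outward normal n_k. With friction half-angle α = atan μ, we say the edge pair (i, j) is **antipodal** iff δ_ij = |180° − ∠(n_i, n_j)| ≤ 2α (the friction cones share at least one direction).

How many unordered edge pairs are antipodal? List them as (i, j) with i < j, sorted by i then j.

count = 4; pairs: (0,2), (0,3), (1,3), (2,4)

α = atan 0.65 = 33.02°;  2α = 66.05°
n_0 = (+0.9334, +0.3588)
n_1 = (+0.3367, +0.9416)
n_2 = (-0.9955, +0.0952)
n_3 = (-0.1346, -0.9909)
n_4 = (+0.8592, -0.5117)
  (0,1): δ = 130.70°  ·
  (0,2): δ = 26.49°  ✓
  (0,3): δ = 61.24°  ✓
  (0,4): δ = 128.20°  ·
  (1,2): δ = 75.79°  ·
  (1,3): δ = 11.94°  ✓
  (1,4): δ = 78.90°  ·
  (2,3): δ = 92.27°  ·
  (2,4): δ = 25.31°  ✓
  (3,4): δ = 113.04°  ·
antipodal pairs: 4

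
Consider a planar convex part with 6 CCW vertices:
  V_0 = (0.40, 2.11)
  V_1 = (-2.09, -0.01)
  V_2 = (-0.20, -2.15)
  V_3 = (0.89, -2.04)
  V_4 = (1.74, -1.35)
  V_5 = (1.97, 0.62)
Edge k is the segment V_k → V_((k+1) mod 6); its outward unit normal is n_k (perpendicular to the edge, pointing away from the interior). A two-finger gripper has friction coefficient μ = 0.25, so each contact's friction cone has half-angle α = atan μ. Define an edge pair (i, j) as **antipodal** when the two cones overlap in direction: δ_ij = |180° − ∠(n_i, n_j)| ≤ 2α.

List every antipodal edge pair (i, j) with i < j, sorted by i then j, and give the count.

count = 2; pairs: (0,3), (1,5)

α = atan 0.25 = 14.04°;  2α = 28.07°
n_0 = (-0.6483, +0.7614)
n_1 = (-0.7495, -0.6620)
n_2 = (+0.1004, -0.9949)
n_3 = (+0.6302, -0.7764)
n_4 = (+0.9933, -0.1160)
n_5 = (+0.6884, +0.7253)
  (0,1): δ = 88.96°  ·
  (0,2): δ = 34.65°  ·
  (0,3): δ = 1.34°  ✓
  (0,4): δ = 42.93°  ·
  (0,5): δ = 96.09°  ·
  (1,2): δ = 125.69°  ·
  (1,3): δ = 92.38°  ·
  (1,4): δ = 48.11°  ·
  (1,5): δ = 5.05°  ✓
  (2,3): δ = 146.69°  ·
  (2,4): δ = 102.42°  ·
  (2,5): δ = 49.27°  ·
  (3,4): δ = 135.73°  ·
  (3,5): δ = 82.57°  ·
  (4,5): δ = 126.84°  ·
antipodal pairs: 2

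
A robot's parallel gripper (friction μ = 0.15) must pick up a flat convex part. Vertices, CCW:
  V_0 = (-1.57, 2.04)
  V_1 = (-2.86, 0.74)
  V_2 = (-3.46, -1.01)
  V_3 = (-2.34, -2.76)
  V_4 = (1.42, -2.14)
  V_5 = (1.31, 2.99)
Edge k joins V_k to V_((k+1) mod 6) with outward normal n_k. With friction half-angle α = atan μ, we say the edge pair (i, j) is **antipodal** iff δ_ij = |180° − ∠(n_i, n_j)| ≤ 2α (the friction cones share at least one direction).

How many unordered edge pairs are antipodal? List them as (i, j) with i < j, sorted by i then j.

count = 1; pairs: (3,5)

α = atan 0.15 = 8.53°;  2α = 17.06°
n_0 = (-0.7098, +0.7044)
n_1 = (-0.9459, +0.3243)
n_2 = (-0.8423, -0.5391)
n_3 = (+0.1627, -0.9867)
n_4 = (+0.9998, +0.0214)
n_5 = (-0.3133, +0.9497)
  (0,1): δ = 154.15°  ·
  (0,2): δ = 102.60°  ·
  (0,3): δ = 35.86°  ·
  (0,4): δ = 46.01°  ·
  (0,5): δ = 153.03°  ·
  (1,2): δ = 128.46°  ·
  (1,3): δ = 61.71°  ·
  (1,4): δ = 20.15°  ·
  (1,5): δ = 127.18°  ·
  (2,3): δ = 113.26°  ·
  (2,4): δ = 31.39°  ·
  (2,5): δ = 75.64°  ·
  (3,4): δ = 98.14°  ·
  (3,5): δ = 8.89°  ✓
  (4,5): δ = 72.97°  ·
antipodal pairs: 1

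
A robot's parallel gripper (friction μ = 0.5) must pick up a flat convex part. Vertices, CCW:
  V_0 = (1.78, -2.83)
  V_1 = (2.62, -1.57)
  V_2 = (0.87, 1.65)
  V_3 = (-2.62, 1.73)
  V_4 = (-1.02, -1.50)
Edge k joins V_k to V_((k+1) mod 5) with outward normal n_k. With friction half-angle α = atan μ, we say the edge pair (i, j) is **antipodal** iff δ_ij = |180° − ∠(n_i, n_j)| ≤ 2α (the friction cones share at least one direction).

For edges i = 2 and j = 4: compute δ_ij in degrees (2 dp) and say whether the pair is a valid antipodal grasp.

δ = 24.09°, valid

α = atan 0.5 = 26.57°;  2α = 53.13°
edge 2: e_2 = (-3.49, +0.08);  n_2 = (+0.0229, +0.9997)
edge 4: e_4 = (+2.80, -1.33);  n_4 = (-0.4291, -0.9033)
∠(n_2, n_4) = 155.91°
δ = |180° − 155.91°| = 24.09°
24.09° ≤ 2α = 53.13°  →  valid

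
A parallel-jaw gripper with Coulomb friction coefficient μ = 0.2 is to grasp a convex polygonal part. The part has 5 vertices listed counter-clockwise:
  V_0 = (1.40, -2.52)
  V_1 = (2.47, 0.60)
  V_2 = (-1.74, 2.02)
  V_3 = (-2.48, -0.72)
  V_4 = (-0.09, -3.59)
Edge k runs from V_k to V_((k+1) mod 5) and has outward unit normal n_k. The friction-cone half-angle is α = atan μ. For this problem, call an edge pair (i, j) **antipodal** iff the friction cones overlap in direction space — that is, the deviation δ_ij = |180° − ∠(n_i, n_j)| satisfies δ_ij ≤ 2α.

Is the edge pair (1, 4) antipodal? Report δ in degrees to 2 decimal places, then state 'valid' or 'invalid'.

α = atan 0.2 = 11.31°;  2α = 22.62°
edge 1: e_1 = (-4.21, +1.42);  n_1 = (+0.3196, +0.9476)
edge 4: e_4 = (+1.49, +1.07);  n_4 = (+0.5833, -0.8123)
∠(n_1, n_4) = 125.68°
δ = |180° − 125.68°| = 54.32°
54.32° > 2α = 22.62°  →  invalid

δ = 54.32°, invalid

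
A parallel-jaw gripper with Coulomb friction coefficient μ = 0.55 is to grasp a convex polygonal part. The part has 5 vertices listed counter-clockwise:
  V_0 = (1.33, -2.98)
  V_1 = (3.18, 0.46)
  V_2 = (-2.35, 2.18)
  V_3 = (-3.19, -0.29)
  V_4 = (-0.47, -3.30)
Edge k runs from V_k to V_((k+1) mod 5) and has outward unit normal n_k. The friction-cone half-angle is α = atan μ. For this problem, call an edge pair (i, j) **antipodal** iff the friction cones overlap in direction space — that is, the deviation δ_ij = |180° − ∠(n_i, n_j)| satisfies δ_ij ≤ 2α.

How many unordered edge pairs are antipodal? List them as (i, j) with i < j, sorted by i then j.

count = 3; pairs: (0,2), (1,3), (1,4)

α = atan 0.55 = 28.81°;  2α = 57.62°
n_0 = (+0.8807, -0.4736)
n_1 = (+0.2970, +0.9549)
n_2 = (-0.9467, +0.3220)
n_3 = (-0.7419, -0.6705)
n_4 = (+0.1750, -0.9846)
  (0,1): δ = 79.01°  ·
  (0,2): δ = 9.49°  ✓
  (0,3): δ = 70.37°  ·
  (0,4): δ = 128.35°  ·
  (1,2): δ = 91.50°  ·
  (1,3): δ = 30.62°  ✓
  (1,4): δ = 27.36°  ✓
  (2,3): δ = 119.12°  ·
  (2,4): δ = 61.14°  ·
  (3,4): δ = 122.02°  ·
antipodal pairs: 3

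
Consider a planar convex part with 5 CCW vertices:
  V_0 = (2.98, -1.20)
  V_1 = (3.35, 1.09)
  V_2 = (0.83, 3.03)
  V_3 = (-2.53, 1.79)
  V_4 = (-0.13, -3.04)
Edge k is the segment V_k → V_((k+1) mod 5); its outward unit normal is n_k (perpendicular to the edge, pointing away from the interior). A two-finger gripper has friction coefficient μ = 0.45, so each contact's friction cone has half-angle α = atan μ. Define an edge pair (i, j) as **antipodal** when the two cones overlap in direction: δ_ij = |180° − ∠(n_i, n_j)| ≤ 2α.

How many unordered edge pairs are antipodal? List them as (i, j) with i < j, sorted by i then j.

count = 3; pairs: (0,3), (1,3), (2,4)

α = atan 0.45 = 24.23°;  2α = 48.46°
n_0 = (+0.9872, -0.1595)
n_1 = (+0.6100, +0.7924)
n_2 = (-0.3462, +0.9382)
n_3 = (-0.8955, -0.4450)
n_4 = (+0.5092, -0.8607)
  (0,1): δ = 118.41°  ·
  (0,2): δ = 60.57°  ·
  (0,3): δ = 35.60°  ✓
  (0,4): δ = 129.79°  ·
  (1,2): δ = 122.15°  ·
  (1,3): δ = 25.99°  ✓
  (1,4): δ = 68.20°  ·
  (2,3): δ = 83.83°  ·
  (2,4): δ = 10.35°  ✓
  (3,4): δ = 85.81°  ·
antipodal pairs: 3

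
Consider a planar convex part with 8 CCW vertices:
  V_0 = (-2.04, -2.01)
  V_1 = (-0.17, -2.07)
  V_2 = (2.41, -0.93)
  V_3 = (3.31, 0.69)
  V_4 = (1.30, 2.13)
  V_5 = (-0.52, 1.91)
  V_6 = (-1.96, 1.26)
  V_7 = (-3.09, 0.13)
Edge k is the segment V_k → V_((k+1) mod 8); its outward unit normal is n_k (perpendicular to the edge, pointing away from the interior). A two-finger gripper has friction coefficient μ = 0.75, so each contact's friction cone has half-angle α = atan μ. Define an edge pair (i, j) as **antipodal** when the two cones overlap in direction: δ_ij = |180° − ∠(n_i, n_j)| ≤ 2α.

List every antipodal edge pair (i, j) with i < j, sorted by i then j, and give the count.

count = 14; pairs: (0,3), (0,4), (0,5), (0,6), (1,3), (1,4), (1,5), (1,6), (2,4), (2,5), (2,6), (2,7), (3,7), (4,7)

α = atan 0.75 = 36.87°;  2α = 73.74°
n_0 = (-0.0321, -0.9995)
n_1 = (+0.4042, -0.9147)
n_2 = (+0.8742, -0.4856)
n_3 = (+0.5824, +0.8129)
n_4 = (-0.1200, +0.9928)
n_5 = (-0.4114, +0.9114)
n_6 = (-0.7071, +0.7071)
n_7 = (-0.8978, -0.4405)
  (0,1): δ = 154.32°  ·
  (0,2): δ = 117.22°  ·
  (0,3): δ = 33.78°  ✓
  (0,4): δ = 8.73°  ✓
  (0,5): δ = 26.13°  ✓
  (0,6): δ = 46.84°  ✓
  (0,7): δ = 117.97°  ·
  (1,2): δ = 142.89°  ·
  (1,3): δ = 59.46°  ✓
  (1,4): δ = 16.95°  ✓
  (1,5): δ = 0.46°  ✓
  (1,6): δ = 21.16°  ✓
  (1,7): δ = 92.30°  ·
  (2,3): δ = 96.56°  ·
  (2,4): δ = 54.05°  ✓
  (2,5): δ = 36.65°  ✓
  (2,6): δ = 15.95°  ✓
  (2,7): δ = 55.19°  ✓
  (3,4): δ = 137.49°  ·
  (3,5): δ = 120.09°  ·
  (3,6): δ = 99.38°  ·
  (3,7): δ = 28.25°  ✓
  (4,5): δ = 162.60°  ·
  (4,6): δ = 141.89°  ·
  (4,7): δ = 70.76°  ✓
  (5,6): δ = 159.29°  ·
  (5,7): δ = 88.16°  ·
  (6,7): δ = 108.86°  ·
antipodal pairs: 14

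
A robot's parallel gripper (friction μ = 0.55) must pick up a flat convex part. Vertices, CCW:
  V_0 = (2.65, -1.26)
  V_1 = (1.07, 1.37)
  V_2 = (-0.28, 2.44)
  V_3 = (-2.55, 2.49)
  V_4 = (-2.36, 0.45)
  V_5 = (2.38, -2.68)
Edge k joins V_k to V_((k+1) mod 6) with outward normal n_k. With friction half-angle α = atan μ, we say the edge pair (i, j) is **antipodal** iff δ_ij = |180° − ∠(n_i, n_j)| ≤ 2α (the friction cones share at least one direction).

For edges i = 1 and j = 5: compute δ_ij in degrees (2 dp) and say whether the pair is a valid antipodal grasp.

α = atan 0.55 = 28.81°;  2α = 57.62°
edge 1: e_1 = (-1.35, +1.07);  n_1 = (+0.6211, +0.7837)
edge 5: e_5 = (+0.27, +1.42);  n_5 = (+0.9824, -0.1868)
∠(n_1, n_5) = 62.37°
δ = |180° − 62.37°| = 117.63°
117.63° > 2α = 57.62°  →  invalid

δ = 117.63°, invalid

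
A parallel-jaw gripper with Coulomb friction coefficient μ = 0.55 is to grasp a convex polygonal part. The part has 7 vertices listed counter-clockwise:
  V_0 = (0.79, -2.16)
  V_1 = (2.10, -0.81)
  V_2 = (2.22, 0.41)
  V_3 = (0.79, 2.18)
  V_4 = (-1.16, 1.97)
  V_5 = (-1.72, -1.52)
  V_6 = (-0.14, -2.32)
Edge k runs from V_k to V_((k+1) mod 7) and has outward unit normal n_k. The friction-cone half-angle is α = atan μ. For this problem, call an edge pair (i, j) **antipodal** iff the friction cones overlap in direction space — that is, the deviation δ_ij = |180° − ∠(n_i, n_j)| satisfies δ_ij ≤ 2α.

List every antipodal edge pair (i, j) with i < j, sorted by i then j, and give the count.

count = 7; pairs: (0,3), (0,4), (1,4), (2,4), (2,5), (3,5), (3,6)

α = atan 0.55 = 28.81°;  2α = 57.62°
n_0 = (+0.7177, -0.6964)
n_1 = (+0.9952, -0.0979)
n_2 = (+0.7779, +0.6284)
n_3 = (-0.1071, +0.9943)
n_4 = (-0.9874, +0.1584)
n_5 = (-0.4517, -0.8922)
n_6 = (+0.1696, -0.9855)
  (0,1): δ = 141.48°  ·
  (0,2): δ = 96.93°  ·
  (0,3): δ = 39.71°  ✓
  (0,4): δ = 35.02°  ✓
  (0,5): δ = 107.28°  ·
  (0,6): δ = 143.90°  ·
  (1,2): δ = 135.45°  ·
  (1,3): δ = 78.24°  ·
  (1,4): δ = 3.50°  ✓
  (1,5): δ = 68.76°  ·
  (1,6): δ = 105.38°  ·
  (2,3): δ = 122.79°  ·
  (2,4): δ = 48.05°  ✓
  (2,5): δ = 24.21°  ✓
  (2,6): δ = 60.83°  ·
  (3,4): δ = 105.26°  ·
  (3,5): δ = 33.00°  ✓
  (3,6): δ = 3.62°  ✓
  (4,5): δ = 107.74°  ·
  (4,6): δ = 71.12°  ·
  (5,6): δ = 143.38°  ·
antipodal pairs: 7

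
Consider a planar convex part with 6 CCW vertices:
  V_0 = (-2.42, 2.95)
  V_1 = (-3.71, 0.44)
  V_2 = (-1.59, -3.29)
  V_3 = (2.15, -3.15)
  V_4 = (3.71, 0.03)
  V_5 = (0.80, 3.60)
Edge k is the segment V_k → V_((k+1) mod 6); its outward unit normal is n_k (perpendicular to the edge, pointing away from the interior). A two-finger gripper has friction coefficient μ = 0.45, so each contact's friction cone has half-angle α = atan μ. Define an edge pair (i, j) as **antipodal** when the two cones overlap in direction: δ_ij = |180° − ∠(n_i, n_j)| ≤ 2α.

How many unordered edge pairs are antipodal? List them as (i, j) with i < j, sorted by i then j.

count = 3; pairs: (0,3), (1,4), (2,5)

α = atan 0.45 = 24.23°;  2α = 48.46°
n_0 = (-0.8894, +0.4571)
n_1 = (-0.8694, -0.4941)
n_2 = (+0.0374, -0.9993)
n_3 = (+0.8978, -0.4404)
n_4 = (+0.7751, +0.6318)
n_5 = (-0.1979, +0.9802)
  (0,1): δ = 123.19°  ·
  (0,2): δ = 60.66°  ·
  (0,3): δ = 1.07°  ✓
  (0,4): δ = 66.39°  ·
  (0,5): δ = 128.61°  ·
  (1,2): δ = 117.47°  ·
  (1,3): δ = 55.74°  ·
  (1,4): δ = 9.57°  ✓
  (1,5): δ = 71.80°  ·
  (2,3): δ = 118.27°  ·
  (2,4): δ = 52.96°  ·
  (2,5): δ = 9.27°  ✓
  (3,4): δ = 114.68°  ·
  (3,5): δ = 52.46°  ·
  (4,5): δ = 117.77°  ·
antipodal pairs: 3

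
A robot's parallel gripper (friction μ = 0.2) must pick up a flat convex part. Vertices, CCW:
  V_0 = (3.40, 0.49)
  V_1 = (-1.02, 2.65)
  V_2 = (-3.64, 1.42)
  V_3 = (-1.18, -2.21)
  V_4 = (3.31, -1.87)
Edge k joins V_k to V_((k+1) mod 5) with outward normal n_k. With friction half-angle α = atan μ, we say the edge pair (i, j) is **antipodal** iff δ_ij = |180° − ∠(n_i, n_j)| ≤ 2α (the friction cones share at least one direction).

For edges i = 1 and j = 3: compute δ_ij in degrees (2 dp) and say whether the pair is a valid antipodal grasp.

α = atan 0.2 = 11.31°;  2α = 22.62°
edge 1: e_1 = (-2.62, -1.23);  n_1 = (-0.4250, +0.9052)
edge 3: e_3 = (+4.49, +0.34);  n_3 = (+0.0755, -0.9971)
∠(n_1, n_3) = 159.18°
δ = |180° − 159.18°| = 20.82°
20.82° ≤ 2α = 22.62°  →  valid

δ = 20.82°, valid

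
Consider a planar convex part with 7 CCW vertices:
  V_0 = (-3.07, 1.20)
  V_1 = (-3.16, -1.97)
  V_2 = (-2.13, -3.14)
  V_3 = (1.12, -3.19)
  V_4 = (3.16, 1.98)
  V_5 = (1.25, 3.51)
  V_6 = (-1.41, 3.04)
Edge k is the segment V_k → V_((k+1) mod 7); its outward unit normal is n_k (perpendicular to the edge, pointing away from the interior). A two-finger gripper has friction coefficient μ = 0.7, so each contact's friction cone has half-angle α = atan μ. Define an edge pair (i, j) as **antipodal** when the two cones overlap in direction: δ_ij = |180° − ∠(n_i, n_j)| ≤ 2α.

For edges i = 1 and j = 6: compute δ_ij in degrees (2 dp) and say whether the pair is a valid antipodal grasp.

α = atan 0.7 = 34.99°;  2α = 69.98°
edge 1: e_1 = (+1.03, -1.17);  n_1 = (-0.7506, -0.6608)
edge 6: e_6 = (-1.66, -1.84);  n_6 = (-0.7425, +0.6699)
∠(n_1, n_6) = 83.41°
δ = |180° − 83.41°| = 96.59°
96.59° > 2α = 69.98°  →  invalid

δ = 96.59°, invalid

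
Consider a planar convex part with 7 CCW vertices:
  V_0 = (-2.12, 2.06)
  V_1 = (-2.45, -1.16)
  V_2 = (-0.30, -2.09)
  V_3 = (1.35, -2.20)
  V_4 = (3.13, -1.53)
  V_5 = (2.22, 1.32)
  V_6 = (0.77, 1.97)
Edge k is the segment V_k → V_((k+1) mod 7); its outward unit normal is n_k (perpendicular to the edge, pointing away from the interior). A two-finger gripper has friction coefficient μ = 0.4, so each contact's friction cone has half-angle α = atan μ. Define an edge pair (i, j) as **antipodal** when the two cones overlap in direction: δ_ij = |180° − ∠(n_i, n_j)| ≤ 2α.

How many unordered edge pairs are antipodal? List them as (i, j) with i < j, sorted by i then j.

α = atan 0.4 = 21.80°;  2α = 43.60°
n_0 = (-0.9948, +0.1020)
n_1 = (-0.3970, -0.9178)
n_2 = (-0.0665, -0.9978)
n_3 = (+0.3523, -0.9359)
n_4 = (+0.9526, +0.3042)
n_5 = (+0.4091, +0.9125)
n_6 = (+0.0311, +0.9995)
  (0,1): δ = 107.54°  ·
  (0,2): δ = 87.96°  ·
  (0,3): δ = 63.52°  ·
  (0,4): δ = 23.56°  ✓
  (0,5): δ = 71.71°  ·
  (0,6): δ = 94.07°  ·
  (1,2): δ = 160.42°  ·
  (1,3): δ = 135.98°  ·
  (1,4): δ = 48.90°  ·
  (1,5): δ = 0.75°  ✓
  (1,6): δ = 21.61°  ✓
  (2,3): δ = 155.56°  ·
  (2,4): δ = 68.48°  ·
  (2,5): δ = 20.33°  ✓
  (2,6): δ = 2.03°  ✓
  (3,4): δ = 92.92°  ·
  (3,5): δ = 44.77°  ·
  (3,6): δ = 22.41°  ✓
  (4,5): δ = 131.85°  ·
  (4,6): δ = 109.49°  ·
  (5,6): δ = 157.64°  ·
antipodal pairs: 6

count = 6; pairs: (0,4), (1,5), (1,6), (2,5), (2,6), (3,6)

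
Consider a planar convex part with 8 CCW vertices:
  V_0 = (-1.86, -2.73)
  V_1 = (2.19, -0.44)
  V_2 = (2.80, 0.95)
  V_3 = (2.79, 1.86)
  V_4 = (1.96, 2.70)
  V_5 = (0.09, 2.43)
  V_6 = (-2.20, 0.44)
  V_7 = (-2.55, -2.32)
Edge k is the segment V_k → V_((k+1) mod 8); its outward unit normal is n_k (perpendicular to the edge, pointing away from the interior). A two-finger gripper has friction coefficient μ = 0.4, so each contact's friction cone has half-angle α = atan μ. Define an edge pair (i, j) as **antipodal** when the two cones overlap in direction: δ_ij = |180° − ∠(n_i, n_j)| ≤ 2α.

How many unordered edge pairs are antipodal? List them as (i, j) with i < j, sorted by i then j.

α = atan 0.4 = 21.80°;  2α = 43.60°
n_0 = (+0.4922, -0.8705)
n_1 = (+0.9157, -0.4019)
n_2 = (+0.9999, +0.0110)
n_3 = (+0.7113, +0.7029)
n_4 = (-0.1429, +0.9897)
n_5 = (-0.6559, +0.7548)
n_6 = (-0.9921, +0.1258)
n_7 = (-0.5108, -0.8597)
  (0,1): δ = 143.18°  ·
  (0,2): δ = 118.86°  ·
  (0,3): δ = 74.83°  ·
  (0,4): δ = 21.27°  ✓
  (0,5): δ = 11.51°  ✓
  (0,6): δ = 53.29°  ·
  (0,7): δ = 119.80°  ·
  (1,2): δ = 155.68°  ·
  (1,3): δ = 111.65°  ·
  (1,4): δ = 58.09°  ·
  (1,5): δ = 25.32°  ✓
  (1,6): δ = 16.47°  ✓
  (1,7): δ = 82.98°  ·
  (2,3): δ = 135.97°  ·
  (2,4): δ = 82.41°  ·
  (2,5): δ = 49.64°  ·
  (2,6): δ = 7.86°  ✓
  (2,7): δ = 58.65°  ·
  (3,4): δ = 126.44°  ·
  (3,5): δ = 93.67°  ·
  (3,6): δ = 51.88°  ·
  (3,7): δ = 14.62°  ✓
  (4,5): δ = 147.23°  ·
  (4,6): δ = 105.44°  ·
  (4,7): δ = 38.93°  ✓
  (5,6): δ = 138.22°  ·
  (5,7): δ = 71.71°  ·
  (6,7): δ = 113.49°  ·
antipodal pairs: 7

count = 7; pairs: (0,4), (0,5), (1,5), (1,6), (2,6), (3,7), (4,7)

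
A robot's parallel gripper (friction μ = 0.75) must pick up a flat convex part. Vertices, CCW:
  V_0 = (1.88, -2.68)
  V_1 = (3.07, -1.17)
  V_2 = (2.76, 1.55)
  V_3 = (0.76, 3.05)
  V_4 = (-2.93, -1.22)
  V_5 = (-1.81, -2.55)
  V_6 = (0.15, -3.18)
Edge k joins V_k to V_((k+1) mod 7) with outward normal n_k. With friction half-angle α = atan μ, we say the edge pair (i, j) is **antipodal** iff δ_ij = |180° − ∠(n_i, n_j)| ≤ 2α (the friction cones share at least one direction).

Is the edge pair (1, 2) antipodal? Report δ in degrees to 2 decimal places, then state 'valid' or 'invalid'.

δ = 133.37°, invalid

α = atan 0.75 = 36.87°;  2α = 73.74°
edge 1: e_1 = (-0.31, +2.72);  n_1 = (+0.9936, +0.1132)
edge 2: e_2 = (-2.00, +1.50);  n_2 = (+0.6000, +0.8000)
∠(n_1, n_2) = 46.63°
δ = |180° − 46.63°| = 133.37°
133.37° > 2α = 73.74°  →  invalid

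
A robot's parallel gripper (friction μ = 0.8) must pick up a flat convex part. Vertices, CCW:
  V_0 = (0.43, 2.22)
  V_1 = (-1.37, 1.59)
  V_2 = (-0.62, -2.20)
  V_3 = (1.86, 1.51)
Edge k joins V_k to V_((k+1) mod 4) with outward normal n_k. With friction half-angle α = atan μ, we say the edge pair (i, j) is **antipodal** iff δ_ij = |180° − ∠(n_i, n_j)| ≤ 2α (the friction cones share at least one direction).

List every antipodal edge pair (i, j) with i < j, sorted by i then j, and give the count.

count = 3; pairs: (0,2), (1,2), (1,3)

α = atan 0.8 = 38.66°;  2α = 77.32°
n_0 = (-0.3304, +0.9439)
n_1 = (-0.9810, -0.1941)
n_2 = (+0.8314, -0.5557)
n_3 = (+0.4447, +0.8957)
  (0,1): δ = 98.10°  ·
  (0,2): δ = 36.95°  ✓
  (0,3): δ = 134.31°  ·
  (1,2): δ = 44.95°  ✓
  (1,3): δ = 52.40°  ✓
  (2,3): δ = 82.64°  ·
antipodal pairs: 3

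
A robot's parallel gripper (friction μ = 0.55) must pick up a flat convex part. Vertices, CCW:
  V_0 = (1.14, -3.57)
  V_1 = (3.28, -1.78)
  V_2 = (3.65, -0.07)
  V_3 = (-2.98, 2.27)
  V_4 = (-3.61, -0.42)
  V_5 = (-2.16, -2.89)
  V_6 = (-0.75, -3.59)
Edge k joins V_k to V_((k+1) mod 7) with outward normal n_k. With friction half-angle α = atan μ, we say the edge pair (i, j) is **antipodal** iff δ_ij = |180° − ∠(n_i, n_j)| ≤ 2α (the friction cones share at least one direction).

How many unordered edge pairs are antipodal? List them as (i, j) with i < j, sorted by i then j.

count = 6; pairs: (0,3), (1,3), (1,4), (2,4), (2,5), (2,6)

α = atan 0.55 = 28.81°;  2α = 57.62°
n_0 = (+0.6416, -0.7670)
n_1 = (+0.9774, -0.2115)
n_2 = (+0.3328, +0.9430)
n_3 = (-0.9737, +0.2280)
n_4 = (-0.8624, -0.5063)
n_5 = (-0.4447, -0.8957)
n_6 = (+0.0106, -0.9999)
  (0,1): δ = 142.12°  ·
  (0,2): δ = 59.35°  ·
  (0,3): δ = 36.91°  ✓
  (0,4): δ = 80.50°  ·
  (0,5): δ = 113.69°  ·
  (0,6): δ = 140.70°  ·
  (1,2): δ = 97.23°  ·
  (1,3): δ = 0.97°  ✓
  (1,4): δ = 42.62°  ✓
  (1,5): δ = 75.81°  ·
  (1,6): δ = 102.82°  ·
  (2,3): δ = 83.74°  ·
  (2,4): δ = 40.15°  ✓
  (2,5): δ = 6.96°  ✓
  (2,6): δ = 20.05°  ✓
  (3,4): δ = 136.40°  ·
  (3,5): δ = 103.22°  ·
  (3,6): δ = 76.21°  ·
  (4,5): δ = 146.82°  ·
  (4,6): δ = 119.81°  ·
  (5,6): δ = 152.99°  ·
antipodal pairs: 6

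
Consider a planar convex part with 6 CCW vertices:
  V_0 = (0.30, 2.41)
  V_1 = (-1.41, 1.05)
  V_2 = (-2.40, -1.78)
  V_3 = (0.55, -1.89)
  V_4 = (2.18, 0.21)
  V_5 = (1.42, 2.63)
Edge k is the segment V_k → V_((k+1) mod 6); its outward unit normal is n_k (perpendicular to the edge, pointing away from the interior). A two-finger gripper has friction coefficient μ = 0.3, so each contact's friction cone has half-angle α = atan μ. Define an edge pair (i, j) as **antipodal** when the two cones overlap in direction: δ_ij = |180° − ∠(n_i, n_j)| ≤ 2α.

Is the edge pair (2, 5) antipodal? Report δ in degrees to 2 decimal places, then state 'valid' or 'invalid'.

δ = 13.25°, valid

α = atan 0.3 = 16.70°;  2α = 33.40°
edge 2: e_2 = (+2.95, -0.11);  n_2 = (-0.0373, -0.9993)
edge 5: e_5 = (-1.12, -0.22);  n_5 = (-0.1927, +0.9812)
∠(n_2, n_5) = 166.75°
δ = |180° − 166.75°| = 13.25°
13.25° ≤ 2α = 33.40°  →  valid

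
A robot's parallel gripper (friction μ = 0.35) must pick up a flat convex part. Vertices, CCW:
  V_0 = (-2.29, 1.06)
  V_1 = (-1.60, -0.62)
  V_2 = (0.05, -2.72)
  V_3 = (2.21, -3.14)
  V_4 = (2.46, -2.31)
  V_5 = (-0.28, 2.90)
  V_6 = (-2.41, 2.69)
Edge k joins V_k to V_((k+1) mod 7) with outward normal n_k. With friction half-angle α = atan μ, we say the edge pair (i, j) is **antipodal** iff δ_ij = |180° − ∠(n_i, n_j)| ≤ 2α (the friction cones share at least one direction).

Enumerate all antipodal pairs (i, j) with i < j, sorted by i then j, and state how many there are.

count = 5; pairs: (0,4), (1,4), (2,5), (3,6), (4,6)

α = atan 0.35 = 19.29°;  2α = 38.58°
n_0 = (-0.9250, -0.3799)
n_1 = (-0.7863, -0.6178)
n_2 = (-0.1909, -0.9816)
n_3 = (+0.9575, -0.2884)
n_4 = (+0.8851, +0.4655)
n_5 = (-0.0981, +0.9952)
n_6 = (-0.9973, -0.0734)
  (0,1): δ = 164.17°  ·
  (0,2): δ = 123.33°  ·
  (0,3): δ = 39.09°  ·
  (0,4): δ = 5.41°  ✓
  (0,5): δ = 73.30°  ·
  (0,6): δ = 161.88°  ·
  (1,2): δ = 139.16°  ·
  (1,3): δ = 54.92°  ·
  (1,4): δ = 10.42°  ✓
  (1,5): δ = 57.47°  ·
  (1,6): δ = 146.05°  ·
  (2,3): δ = 95.76°  ·
  (2,4): δ = 51.26°  ·
  (2,5): δ = 16.63°  ✓
  (2,6): δ = 105.21°  ·
  (3,4): δ = 135.50°  ·
  (3,5): δ = 67.61°  ·
  (3,6): δ = 20.97°  ✓
  (4,5): δ = 112.11°  ·
  (4,6): δ = 23.53°  ✓
  (5,6): δ = 91.42°  ·
antipodal pairs: 5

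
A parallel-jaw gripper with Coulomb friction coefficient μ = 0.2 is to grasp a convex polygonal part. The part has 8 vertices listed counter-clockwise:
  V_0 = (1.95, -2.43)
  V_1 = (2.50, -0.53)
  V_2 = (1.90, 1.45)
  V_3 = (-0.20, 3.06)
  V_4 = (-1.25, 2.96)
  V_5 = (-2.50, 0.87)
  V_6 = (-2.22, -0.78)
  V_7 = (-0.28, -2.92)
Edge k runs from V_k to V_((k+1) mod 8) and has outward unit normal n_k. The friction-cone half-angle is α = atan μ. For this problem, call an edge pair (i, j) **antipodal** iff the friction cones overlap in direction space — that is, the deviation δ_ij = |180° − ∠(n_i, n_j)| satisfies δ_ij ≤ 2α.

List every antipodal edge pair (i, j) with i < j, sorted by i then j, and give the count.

count = 4; pairs: (0,4), (1,5), (2,6), (3,7)

α = atan 0.2 = 11.31°;  2α = 22.62°
n_0 = (+0.9606, -0.2781)
n_1 = (+0.9570, +0.2900)
n_2 = (+0.6084, +0.7936)
n_3 = (-0.0948, +0.9955)
n_4 = (-0.8582, +0.5133)
n_5 = (-0.9859, -0.1673)
n_6 = (-0.7409, -0.6716)
n_7 = (+0.2146, -0.9767)
  (0,1): δ = 147.00°  ·
  (0,2): δ = 111.33°  ·
  (0,3): δ = 68.42°  ·
  (0,4): δ = 14.74°  ✓
  (0,5): δ = 25.78°  ·
  (0,6): δ = 58.34°  ·
  (0,7): δ = 118.54°  ·
  (1,2): δ = 144.33°  ·
  (1,3): δ = 101.42°  ·
  (1,4): δ = 47.74°  ·
  (1,5): δ = 7.23°  ✓
  (1,6): δ = 25.34°  ·
  (1,7): δ = 85.53°  ·
  (2,3): δ = 137.08°  ·
  (2,4): δ = 83.41°  ·
  (2,5): δ = 42.89°  ·
  (2,6): δ = 10.33°  ✓
  (2,7): δ = 49.87°  ·
  (3,4): δ = 126.32°  ·
  (3,5): δ = 85.81°  ·
  (3,6): δ = 53.25°  ·
  (3,7): δ = 6.95°  ✓
  (4,5): δ = 139.49°  ·
  (4,6): δ = 106.92°  ·
  (4,7): δ = 46.72°  ·
  (5,6): δ = 147.44°  ·
  (5,7): δ = 87.24°  ·
  (6,7): δ = 119.80°  ·
antipodal pairs: 4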